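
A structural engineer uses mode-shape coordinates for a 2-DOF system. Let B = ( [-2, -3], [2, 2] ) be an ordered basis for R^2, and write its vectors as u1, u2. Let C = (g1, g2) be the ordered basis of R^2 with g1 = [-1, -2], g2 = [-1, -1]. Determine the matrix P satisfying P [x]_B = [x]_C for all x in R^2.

[[1, 0], [1, -2]]

Let M have columns uj and N have columns gj. Then for every x, N [x]_C = x = M [x]_B, so P = N^(-1) M.
Since det N = -1, N^(-1) has integer entries; multiplying gives P = [[1, 0], [1, -2]].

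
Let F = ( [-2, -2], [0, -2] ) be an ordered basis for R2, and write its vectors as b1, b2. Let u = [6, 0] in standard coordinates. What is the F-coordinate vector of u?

We seek scalars with c_1 b1 + c_2 b2 = u; equivalently solve M c = u where the columns of M are b1, b2.
System: -2c_1 + 0c_2 = 6, -2c_1 - 2c_2 = 0; solving gives c_1 = -3, c_2 = 3.
Check: -3b1 + 3b2 = [6, 0].

[-3, 3]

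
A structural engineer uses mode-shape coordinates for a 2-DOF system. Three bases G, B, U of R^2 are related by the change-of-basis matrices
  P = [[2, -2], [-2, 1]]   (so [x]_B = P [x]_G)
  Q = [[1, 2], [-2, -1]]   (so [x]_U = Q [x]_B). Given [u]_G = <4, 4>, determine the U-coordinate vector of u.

Apply P to get B-coordinates <0, -4>, then Q to get U-coordinates.
The result is [u]_U = <-8, 4>.

<-8, 4>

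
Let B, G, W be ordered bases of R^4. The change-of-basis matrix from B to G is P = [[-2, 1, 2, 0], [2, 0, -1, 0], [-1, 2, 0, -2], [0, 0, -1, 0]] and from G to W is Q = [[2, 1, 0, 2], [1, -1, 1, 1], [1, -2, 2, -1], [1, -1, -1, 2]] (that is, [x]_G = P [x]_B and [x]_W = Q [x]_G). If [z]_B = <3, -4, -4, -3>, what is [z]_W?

<-18, -29, -52, -15>

Composing the changes, [z]_W = Q P [z]_B.
Q P = [[-2, 2, 1, 0], [-5, 3, 2, -2], [-8, 5, 5, -4], [-3, -1, 1, 2]]; applying this to <3, -4, -4, -3> gives <-18, -29, -52, -15>.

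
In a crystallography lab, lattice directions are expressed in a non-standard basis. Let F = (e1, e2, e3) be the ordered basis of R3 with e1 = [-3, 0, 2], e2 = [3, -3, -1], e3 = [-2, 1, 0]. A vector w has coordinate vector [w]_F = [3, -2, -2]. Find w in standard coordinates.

By definition w = 3e1 - 2e2 - 2e3.
Summing componentwise gives [-11, 4, 8].

[-11, 4, 8]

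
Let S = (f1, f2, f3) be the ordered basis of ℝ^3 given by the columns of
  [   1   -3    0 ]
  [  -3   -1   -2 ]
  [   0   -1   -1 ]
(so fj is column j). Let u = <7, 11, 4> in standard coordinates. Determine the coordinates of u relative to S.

We seek scalars with c_1 f1 + ... + c_3 f3 = u; equivalently solve M c = u where the columns of M are f1, ..., f3.
Solving this 3x3 system gives c = (-2, -3, -1).
Check: -2f1 - 3f2 - f3 = <7, 11, 4>.

<-2, -3, -1>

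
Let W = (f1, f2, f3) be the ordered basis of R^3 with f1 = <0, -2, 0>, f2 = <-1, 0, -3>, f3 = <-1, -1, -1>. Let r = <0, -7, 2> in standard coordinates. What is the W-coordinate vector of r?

[r]_W is the unique c with M c = r, where M has columns f1, ..., f3.
Gaussian elimination on [M | r] yields c = (3, -1, 1).
Check: 3f1 - f2 + f3 = <0, -7, 2>.

<3, -1, 1>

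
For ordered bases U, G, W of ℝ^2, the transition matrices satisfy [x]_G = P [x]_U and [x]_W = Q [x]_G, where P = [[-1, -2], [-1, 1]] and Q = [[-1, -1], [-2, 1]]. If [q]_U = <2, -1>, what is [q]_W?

Composing the changes, [q]_W = Q P [q]_U.
Q P = [[2, 1], [1, 5]]; applying this to <2, -1> gives <3, -3>.

<3, -3>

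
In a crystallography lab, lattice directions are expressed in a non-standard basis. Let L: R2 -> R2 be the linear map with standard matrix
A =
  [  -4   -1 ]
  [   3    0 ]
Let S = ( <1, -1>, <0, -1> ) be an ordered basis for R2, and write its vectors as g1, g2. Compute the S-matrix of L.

Let P have columns g1, g2. Then [L]_S = P^(-1) A P.
Here det P = -1, so P^(-1) is integer; computing A P first and then P^(-1)(A P) gives [[-3, 1], [0, -1]].

[[-3, 1], [0, -1]]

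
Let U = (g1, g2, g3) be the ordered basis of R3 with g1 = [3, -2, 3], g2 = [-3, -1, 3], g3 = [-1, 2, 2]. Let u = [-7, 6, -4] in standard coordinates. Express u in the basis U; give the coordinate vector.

[-2, 0, 1]

We seek scalars with c_1 g1 + ... + c_3 g3 = u; equivalently solve M c = u where the columns of M are g1, ..., g3.
Solving this 3x3 system gives c = (-2, 0, 1).
Check: -2g1 + 0·g2 + g3 = [-7, 6, -4].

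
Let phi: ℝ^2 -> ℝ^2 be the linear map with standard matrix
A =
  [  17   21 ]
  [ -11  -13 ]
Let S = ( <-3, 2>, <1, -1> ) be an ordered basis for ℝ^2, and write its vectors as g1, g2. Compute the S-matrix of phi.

[[2, 2], [-3, 2]]

The j-th column of [phi]_S is [phi(gj)]_S.
phi(g1) = A g1 = <-9, 7> = 2g1 - 3g2, so column 1 is <2, -3>.
Repeating for g2 and assembling the columns gives [[2, 2], [-3, 2]].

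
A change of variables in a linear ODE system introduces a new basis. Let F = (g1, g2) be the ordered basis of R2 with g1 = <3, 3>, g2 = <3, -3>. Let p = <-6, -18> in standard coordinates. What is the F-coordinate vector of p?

Write p = c_1 g1 + c_2 g2 and solve for the c_i.
System: 3c_1 + 3c_2 = -6, 3c_1 - 3c_2 = -18; solving gives c_1 = -4, c_2 = 2.
Check: -4g1 + 2g2 = <-6, -18>.

<-4, 2>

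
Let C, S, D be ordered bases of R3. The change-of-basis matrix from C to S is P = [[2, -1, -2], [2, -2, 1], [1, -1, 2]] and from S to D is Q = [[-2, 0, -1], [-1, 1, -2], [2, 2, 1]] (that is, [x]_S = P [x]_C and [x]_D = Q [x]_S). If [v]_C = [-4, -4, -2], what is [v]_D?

[4, 6, -8]

First [v]_S = P [v]_C = [0, -2, -4].
Then [v]_D = Q [v]_S = [4, 6, -8].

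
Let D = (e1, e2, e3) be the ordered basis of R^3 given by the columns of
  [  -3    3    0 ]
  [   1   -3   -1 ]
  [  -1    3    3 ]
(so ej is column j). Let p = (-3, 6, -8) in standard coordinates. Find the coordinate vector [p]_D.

(-1, -2, -1)

We seek scalars with c_1 e1 + ... + c_3 e3 = p; equivalently solve M c = p where the columns of M are e1, ..., e3.
Solving this 3x3 system gives c = (-1, -2, -1).
Check: -e1 - 2e2 - e3 = (-3, 6, -8).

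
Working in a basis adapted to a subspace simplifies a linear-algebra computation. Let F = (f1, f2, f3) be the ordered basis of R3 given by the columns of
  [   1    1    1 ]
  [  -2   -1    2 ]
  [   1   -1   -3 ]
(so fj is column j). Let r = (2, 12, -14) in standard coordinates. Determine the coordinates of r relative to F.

(-2, 0, 4)

[r]_F is the unique c with M c = r, where M has columns f1, ..., f3.
Gaussian elimination on [M | r] yields c = (-2, 0, 4).
Check: -2f1 + 0·f2 + 4f3 = (2, 12, -14).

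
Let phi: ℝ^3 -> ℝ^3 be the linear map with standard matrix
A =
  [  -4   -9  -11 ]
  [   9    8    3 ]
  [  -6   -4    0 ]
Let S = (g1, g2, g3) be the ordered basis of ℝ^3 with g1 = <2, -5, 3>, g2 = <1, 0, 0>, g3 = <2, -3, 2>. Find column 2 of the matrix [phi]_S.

<0, 2, -3>

Column 2 of [phi]_S is the S-coordinate vector of phi(g2).
In standard coordinates phi(g2) = A g2 = <-4, 9, -6>.
Converting to S: <-4, 9, -6> = 0·g1 + 2g2 - 3g3, so the coordinate vector is <0, 2, -3>.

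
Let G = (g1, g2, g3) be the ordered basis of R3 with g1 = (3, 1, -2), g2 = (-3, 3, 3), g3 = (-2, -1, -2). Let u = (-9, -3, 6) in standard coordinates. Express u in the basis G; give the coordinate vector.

[u]_G is the unique c with M c = u, where M has columns g1, ..., g3.
Solving this 3x3 system gives c = (-3, 0, 0).
Check: -3g1 + 0·g2 + 0·g3 = (-9, -3, 6).

(-3, 0, 0)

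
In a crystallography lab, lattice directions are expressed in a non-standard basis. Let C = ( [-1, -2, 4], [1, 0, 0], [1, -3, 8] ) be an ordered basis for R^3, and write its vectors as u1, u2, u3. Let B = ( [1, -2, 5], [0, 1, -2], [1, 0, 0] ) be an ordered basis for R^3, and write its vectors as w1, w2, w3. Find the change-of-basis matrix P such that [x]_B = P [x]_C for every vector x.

Take x = uj: its C-coordinates are the j-th standard unit vector, so P e_j — column j of P — equals [uj]_B.
u1 = 0·w1 - 2w2 - w3, giving column 1 = [0, -2, -1]; repeating for each j gives P = [[0, 0, 2], [-2, 0, 1], [-1, 1, -1]].

[[0, 0, 2], [-2, 0, 1], [-1, 1, -1]]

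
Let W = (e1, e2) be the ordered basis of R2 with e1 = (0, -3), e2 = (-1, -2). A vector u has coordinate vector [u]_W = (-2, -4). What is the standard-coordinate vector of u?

(4, 14)

By definition u = -2e1 - 4e2.
Summing componentwise gives (4, 14).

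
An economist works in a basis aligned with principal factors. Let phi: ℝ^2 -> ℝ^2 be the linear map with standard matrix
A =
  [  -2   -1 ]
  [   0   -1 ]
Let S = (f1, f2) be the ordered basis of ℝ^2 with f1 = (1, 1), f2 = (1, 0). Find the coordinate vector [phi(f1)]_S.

Compute phi(f1) = A f1 = (-3, -1) in standard coordinates.
Then write this in S-coordinates: solve for y in y_1 f1 + y_2 f2 = (-3, -1).
This gives y = (-1, -2), which is column 1 of [phi]_S.

(-1, -2)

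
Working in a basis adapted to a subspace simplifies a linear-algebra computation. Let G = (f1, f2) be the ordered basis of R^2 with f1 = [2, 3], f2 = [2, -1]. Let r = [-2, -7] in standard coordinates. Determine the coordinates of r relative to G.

[-2, 1]

We seek scalars with c_1 f1 + c_2 f2 = r; equivalently solve M c = r where the columns of M are f1, f2.
System: 2c_1 + 2c_2 = -2, 3c_1 - c_2 = -7; solving gives c_1 = -2, c_2 = 1.
Check: -2f1 + f2 = [-2, -7].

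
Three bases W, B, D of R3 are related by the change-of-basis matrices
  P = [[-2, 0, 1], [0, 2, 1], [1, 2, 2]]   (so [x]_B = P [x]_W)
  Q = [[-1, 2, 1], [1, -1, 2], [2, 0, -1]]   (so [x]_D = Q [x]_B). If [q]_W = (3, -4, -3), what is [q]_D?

(-24, -20, -7)

Apply P to get B-coordinates (-9, -11, -11), then Q to get D-coordinates.
The result is [q]_D = (-24, -20, -7).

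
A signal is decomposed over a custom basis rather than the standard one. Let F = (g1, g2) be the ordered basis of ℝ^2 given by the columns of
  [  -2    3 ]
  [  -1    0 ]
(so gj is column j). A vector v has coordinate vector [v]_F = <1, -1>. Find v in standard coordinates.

<-5, -1>

By definition v = g1 - g2.
Summing componentwise gives <-5, -1>.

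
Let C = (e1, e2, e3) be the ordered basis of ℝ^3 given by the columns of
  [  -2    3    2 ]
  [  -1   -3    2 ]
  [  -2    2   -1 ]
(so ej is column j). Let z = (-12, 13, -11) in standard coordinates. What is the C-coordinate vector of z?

[z]_C is the unique c with M c = z, where M has columns e1, ..., e3.
Solving this 3x3 system gives c = (1, -4, 1).
Check: e1 - 4e2 + e3 = (-12, 13, -11).

(1, -4, 1)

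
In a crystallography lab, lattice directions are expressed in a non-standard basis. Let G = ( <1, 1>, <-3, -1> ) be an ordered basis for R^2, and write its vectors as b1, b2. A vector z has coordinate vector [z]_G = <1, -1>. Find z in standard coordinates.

<4, 2>

The coordinates say z = b1 - b2; adding the scaled basis vectors gives <4, 2>.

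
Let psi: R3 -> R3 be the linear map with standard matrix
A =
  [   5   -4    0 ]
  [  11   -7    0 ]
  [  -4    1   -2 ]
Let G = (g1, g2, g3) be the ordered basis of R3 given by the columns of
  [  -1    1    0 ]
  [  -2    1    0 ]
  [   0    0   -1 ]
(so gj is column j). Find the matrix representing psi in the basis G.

With P the matrix whose columns are g1, ..., g3, [psi]_G = P^(-1) A P.
Column by column: psi(g1) = A g1 = (3, 3, 2); its G-coordinates (0, 3, -2) give column 1.
Continuing for each basis vector yields [psi]_G = [[0, -3, 0], [3, -2, 0], [-2, 3, -2]].

[[0, -3, 0], [3, -2, 0], [-2, 3, -2]]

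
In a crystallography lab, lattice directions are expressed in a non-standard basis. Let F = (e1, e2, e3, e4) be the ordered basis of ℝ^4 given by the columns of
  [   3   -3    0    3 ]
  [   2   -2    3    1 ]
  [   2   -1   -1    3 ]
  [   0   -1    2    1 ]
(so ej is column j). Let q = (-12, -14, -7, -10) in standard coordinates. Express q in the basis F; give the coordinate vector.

(0, 1, -3, -3)

[q]_F is the unique c with M c = q, where M has columns e1, ..., e4.
Row-reducing the augmented matrix [M | q] gives c = (0, 1, -3, -3).
Check: 0·e1 + e2 - 3e3 - 3e4 = (-12, -14, -7, -10).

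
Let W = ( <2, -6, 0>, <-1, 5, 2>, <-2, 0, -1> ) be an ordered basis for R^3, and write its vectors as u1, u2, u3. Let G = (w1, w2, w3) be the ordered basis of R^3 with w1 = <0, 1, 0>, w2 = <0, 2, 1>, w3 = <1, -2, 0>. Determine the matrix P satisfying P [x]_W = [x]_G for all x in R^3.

Take x = uj: its W-coordinates are the j-th standard unit vector, so P e_j — column j of P — equals [uj]_G.
u1 = -2w1 + 0·w2 + 2w3, giving column 1 = <-2, 0, 2>; repeating for each j gives P = [[-2, -1, -2], [0, 2, -1], [2, -1, -2]].

[[-2, -1, -2], [0, 2, -1], [2, -1, -2]]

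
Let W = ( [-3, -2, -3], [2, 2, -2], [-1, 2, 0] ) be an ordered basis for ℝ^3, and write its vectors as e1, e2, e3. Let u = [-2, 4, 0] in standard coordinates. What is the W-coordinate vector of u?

Write u = c_1 e1 + ... + c_3 e3 and solve for the c_i.
Solving this 3x3 system gives c = (0, 0, 2).
Check: 0·e1 + 0·e2 + 2e3 = [-2, 4, 0].

[0, 0, 2]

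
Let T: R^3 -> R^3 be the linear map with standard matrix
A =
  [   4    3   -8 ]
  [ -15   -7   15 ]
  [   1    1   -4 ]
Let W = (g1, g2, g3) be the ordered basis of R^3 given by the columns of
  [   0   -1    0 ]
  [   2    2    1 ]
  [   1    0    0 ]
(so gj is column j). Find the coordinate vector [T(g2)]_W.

(1, -2, 3)

Compute T(g2) = A g2 = (2, 1, 1) in standard coordinates.
Then write this in W-coordinates: solve for y in y_1 g1 + ... + y_3 g3 = (2, 1, 1).
This gives y = (1, -2, 3), which is column 2 of [T]_W.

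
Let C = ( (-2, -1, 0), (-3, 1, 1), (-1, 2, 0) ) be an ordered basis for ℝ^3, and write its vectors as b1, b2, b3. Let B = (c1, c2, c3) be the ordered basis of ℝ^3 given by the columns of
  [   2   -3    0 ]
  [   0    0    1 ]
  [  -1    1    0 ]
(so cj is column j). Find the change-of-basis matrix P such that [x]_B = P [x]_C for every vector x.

[[2, 0, 1], [2, 1, 1], [-1, 1, 2]]

Take x = bj: its C-coordinates are the j-th standard unit vector, so P e_j — column j of P — equals [bj]_B.
b1 = 2c1 + 2c2 - c3, giving column 1 = (2, 2, -1); repeating for each j gives P = [[2, 0, 1], [2, 1, 1], [-1, 1, 2]].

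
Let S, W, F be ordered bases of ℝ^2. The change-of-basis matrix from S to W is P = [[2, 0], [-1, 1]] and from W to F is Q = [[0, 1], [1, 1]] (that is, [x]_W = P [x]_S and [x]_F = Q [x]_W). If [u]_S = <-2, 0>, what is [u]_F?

<2, -2>

Composing the changes, [u]_F = Q P [u]_S.
Q P = [[-1, 1], [1, 1]]; applying this to <-2, 0> gives <2, -2>.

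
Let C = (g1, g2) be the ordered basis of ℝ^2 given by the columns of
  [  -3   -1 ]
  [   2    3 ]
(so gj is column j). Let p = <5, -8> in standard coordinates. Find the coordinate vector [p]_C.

[p]_C is the unique c with M c = p, where M has columns g1, g2.
System: -3c_1 - c_2 = 5, 2c_1 + 3c_2 = -8; solving gives c_1 = -1, c_2 = -2.
Check: -g1 - 2g2 = <5, -8>.

<-1, -2>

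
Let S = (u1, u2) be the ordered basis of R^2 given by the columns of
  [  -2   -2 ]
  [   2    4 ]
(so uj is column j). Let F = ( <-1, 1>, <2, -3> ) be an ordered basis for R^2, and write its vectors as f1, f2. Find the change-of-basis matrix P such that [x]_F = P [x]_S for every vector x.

Column j of P is [uj]_F, since P maps S-coordinates to F-coordinates.
Expressing u1 in F: u1 = 2f1 + 0·f2, so column 1 of P is <2, 0>.
Doing the same for each uj gives P = [[2, -2], [0, -2]].

[[2, -2], [0, -2]]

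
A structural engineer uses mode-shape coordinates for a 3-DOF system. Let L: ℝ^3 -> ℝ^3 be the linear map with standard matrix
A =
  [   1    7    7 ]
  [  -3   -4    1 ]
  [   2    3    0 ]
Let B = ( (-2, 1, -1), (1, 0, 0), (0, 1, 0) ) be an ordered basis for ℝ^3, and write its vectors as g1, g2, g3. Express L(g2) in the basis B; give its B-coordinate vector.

Column 2 of [L]_B is the B-coordinate vector of L(g2).
In standard coordinates L(g2) = A g2 = (1, -3, 2).
Converting to B: (1, -3, 2) = -2g1 - 3g2 - g3, so the coordinate vector is (-2, -3, -1).

(-2, -3, -1)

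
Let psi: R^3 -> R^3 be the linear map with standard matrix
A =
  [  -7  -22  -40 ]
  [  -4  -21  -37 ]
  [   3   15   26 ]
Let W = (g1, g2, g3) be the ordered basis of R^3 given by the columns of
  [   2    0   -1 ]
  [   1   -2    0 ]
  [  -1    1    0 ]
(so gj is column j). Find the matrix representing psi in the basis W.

The j-th column of [psi]_W is [psi(gj)]_W.
psi(g1) = A g1 = <4, 8, -5> = 2g1 - 3g2 + 0·g3, so column 1 is <2, -3, 0>.
Repeating for g2, g3 and assembling the columns gives [[2, 3, 2], [-3, -1, -1], [0, 2, -3]].

[[2, 3, 2], [-3, -1, -1], [0, 2, -3]]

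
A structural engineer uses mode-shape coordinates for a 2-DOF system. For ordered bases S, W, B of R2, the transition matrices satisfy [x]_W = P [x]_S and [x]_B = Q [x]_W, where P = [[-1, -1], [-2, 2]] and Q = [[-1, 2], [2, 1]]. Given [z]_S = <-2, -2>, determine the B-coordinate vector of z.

First [z]_W = P [z]_S = <4, 0>.
Then [z]_B = Q [z]_W = <-4, 8>.

<-4, 8>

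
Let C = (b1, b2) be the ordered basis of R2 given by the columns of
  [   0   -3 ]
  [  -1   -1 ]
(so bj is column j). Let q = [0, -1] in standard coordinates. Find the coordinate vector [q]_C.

[1, 0]

Write q = c_1 b1 + c_2 b2 and solve for the c_i.
System: 0c_1 - 3c_2 = 0, -c_1 - c_2 = -1; solving gives c_1 = 1, c_2 = 0.
Check: b1 + 0·b2 = [0, -1].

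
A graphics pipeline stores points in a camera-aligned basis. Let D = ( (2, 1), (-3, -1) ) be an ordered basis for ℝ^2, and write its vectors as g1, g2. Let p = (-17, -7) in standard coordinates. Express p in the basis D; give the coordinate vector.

Write p = c_1 g1 + c_2 g2 and solve for the c_i.
System: 2c_1 - 3c_2 = -17, c_1 - c_2 = -7; solving gives c_1 = -4, c_2 = 3.
Check: -4g1 + 3g2 = (-17, -7).

(-4, 3)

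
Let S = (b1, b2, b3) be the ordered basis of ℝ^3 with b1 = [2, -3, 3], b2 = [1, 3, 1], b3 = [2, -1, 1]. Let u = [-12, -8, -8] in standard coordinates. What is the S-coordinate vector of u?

[0, -4, -4]

[u]_S is the unique c with M c = u, where M has columns b1, ..., b3.
Row-reducing the augmented matrix [M | u] gives c = (0, -4, -4).
Check: 0·b1 - 4b2 - 4b3 = [-12, -8, -8].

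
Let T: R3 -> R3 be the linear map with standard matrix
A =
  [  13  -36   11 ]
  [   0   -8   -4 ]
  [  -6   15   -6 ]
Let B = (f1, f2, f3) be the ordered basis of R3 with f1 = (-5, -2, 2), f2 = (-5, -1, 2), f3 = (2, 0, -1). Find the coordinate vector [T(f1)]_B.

(-3, -2, 2)

Compute T(f1) = A f1 = (29, 8, -12) in standard coordinates.
Then write this in B-coordinates: solve for y in y_1 f1 + ... + y_3 f3 = (29, 8, -12).
This gives y = (-3, -2, 2), which is column 1 of [T]_B.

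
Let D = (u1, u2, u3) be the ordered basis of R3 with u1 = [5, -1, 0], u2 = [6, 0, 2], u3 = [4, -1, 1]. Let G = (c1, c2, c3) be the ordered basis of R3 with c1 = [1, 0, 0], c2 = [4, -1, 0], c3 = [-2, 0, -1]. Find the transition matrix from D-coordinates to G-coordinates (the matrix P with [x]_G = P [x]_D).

Let M have columns uj and N have columns cj. Then for every x, N [x]_G = x = M [x]_D, so P = N^(-1) M.
Since det N = 1, N^(-1) has integer entries; multiplying gives P = [[1, 2, -2], [1, 0, 1], [0, -2, -1]].

[[1, 2, -2], [1, 0, 1], [0, -2, -1]]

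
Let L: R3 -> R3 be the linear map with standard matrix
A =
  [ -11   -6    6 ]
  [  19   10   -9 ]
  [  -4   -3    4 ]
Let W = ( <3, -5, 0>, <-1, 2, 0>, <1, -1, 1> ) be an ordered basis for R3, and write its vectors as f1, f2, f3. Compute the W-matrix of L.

The j-th column of [L]_W is [L(fj)]_W.
L(f1) = A f1 = <-3, 7, 3> = -2f1 + 0·f2 + 3f3, so column 1 is <-2, 0, 3>.
Repeating for f2, f3 and assembling the columns gives [[-2, 1, -1], [0, 2, -1], [3, -2, 3]].

[[-2, 1, -1], [0, 2, -1], [3, -2, 3]]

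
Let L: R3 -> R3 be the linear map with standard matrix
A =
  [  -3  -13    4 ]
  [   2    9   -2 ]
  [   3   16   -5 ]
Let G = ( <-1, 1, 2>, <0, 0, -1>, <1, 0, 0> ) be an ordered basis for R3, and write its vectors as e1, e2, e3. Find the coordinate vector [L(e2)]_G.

Column 2 of [L]_G is the G-coordinate vector of L(e2).
In standard coordinates L(e2) = A e2 = <-4, 2, 5>.
Converting to G: <-4, 2, 5> = 2e1 - e2 - 2e3, so the coordinate vector is <2, -1, -2>.

<2, -1, -2>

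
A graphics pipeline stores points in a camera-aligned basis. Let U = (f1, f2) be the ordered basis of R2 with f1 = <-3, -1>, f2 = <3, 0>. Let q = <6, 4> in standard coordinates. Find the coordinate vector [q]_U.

<-4, -2>

We seek scalars with c_1 f1 + c_2 f2 = q; equivalently solve M c = q where the columns of M are f1, f2.
System: -3c_1 + 3c_2 = 6, -c_1 + 0c_2 = 4; solving gives c_1 = -4, c_2 = -2.
Check: -4f1 - 2f2 = <6, 4>.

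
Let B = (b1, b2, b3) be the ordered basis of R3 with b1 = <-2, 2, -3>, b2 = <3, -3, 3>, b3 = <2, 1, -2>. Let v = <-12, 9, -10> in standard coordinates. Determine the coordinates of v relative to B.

<2, -2, -1>

We seek scalars with c_1 b1 + ... + c_3 b3 = v; equivalently solve M c = v where the columns of M are b1, ..., b3.
Solving this 3x3 system gives c = (2, -2, -1).
Check: 2b1 - 2b2 - b3 = <-12, 9, -10>.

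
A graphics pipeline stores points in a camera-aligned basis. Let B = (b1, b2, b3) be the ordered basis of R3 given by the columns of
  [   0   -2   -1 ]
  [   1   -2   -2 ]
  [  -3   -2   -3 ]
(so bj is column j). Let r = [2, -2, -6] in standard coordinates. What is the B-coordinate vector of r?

[0, -3, 4]

[r]_B is the unique c with M c = r, where M has columns b1, ..., b3.
Gaussian elimination on [M | r] yields c = (0, -3, 4).
Check: 0·b1 - 3b2 + 4b3 = [2, -2, -6].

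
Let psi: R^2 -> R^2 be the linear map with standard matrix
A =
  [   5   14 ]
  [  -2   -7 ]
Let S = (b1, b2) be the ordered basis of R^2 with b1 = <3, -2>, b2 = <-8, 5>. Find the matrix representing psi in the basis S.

Let P have columns b1, b2. Then [psi]_S = P^(-1) A P.
Here det P = -1, so P^(-1) is integer; computing A P first and then P^(-1)(A P) gives [[1, 2], [2, -3]].

[[1, 2], [2, -3]]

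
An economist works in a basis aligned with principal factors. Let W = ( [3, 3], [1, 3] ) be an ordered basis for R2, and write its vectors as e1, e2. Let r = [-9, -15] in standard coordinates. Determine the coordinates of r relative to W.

We seek scalars with c_1 e1 + c_2 e2 = r; equivalently solve M c = r where the columns of M are e1, e2.
System: 3c_1 + c_2 = -9, 3c_1 + 3c_2 = -15; solving gives c_1 = -2, c_2 = -3.
Check: -2e1 - 3e2 = [-9, -15].

[-2, -3]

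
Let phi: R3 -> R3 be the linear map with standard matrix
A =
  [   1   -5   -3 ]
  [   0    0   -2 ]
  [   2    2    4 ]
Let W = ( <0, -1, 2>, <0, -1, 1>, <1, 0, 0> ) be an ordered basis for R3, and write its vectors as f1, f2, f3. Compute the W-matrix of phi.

[[2, 0, 2], [2, 2, -2], [-1, 2, 1]]

Let P have columns f1, ..., f3. Then [phi]_W = P^(-1) A P.
Here det P = 1, so P^(-1) is integer; computing A P first and then P^(-1)(A P) gives [[2, 0, 2], [2, 2, -2], [-1, 2, 1]].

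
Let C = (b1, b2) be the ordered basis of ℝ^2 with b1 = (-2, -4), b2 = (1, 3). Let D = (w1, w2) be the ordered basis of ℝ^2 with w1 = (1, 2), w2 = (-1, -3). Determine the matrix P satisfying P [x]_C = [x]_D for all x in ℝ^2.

Column j of P is [bj]_D, since P maps C-coordinates to D-coordinates.
Expressing b1 in D: b1 = -2w1 + 0·w2, so column 1 of P is (-2, 0).
Doing the same for each bj gives P = [[-2, 0], [0, -1]].

[[-2, 0], [0, -1]]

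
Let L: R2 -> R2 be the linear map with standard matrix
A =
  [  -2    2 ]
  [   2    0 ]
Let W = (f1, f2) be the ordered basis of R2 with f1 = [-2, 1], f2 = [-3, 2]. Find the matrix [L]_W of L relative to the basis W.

[[0, -2], [-2, -2]]

With P the matrix whose columns are f1, f2, [L]_W = P^(-1) A P.
Column by column: L(f1) = A f1 = [6, -4]; its W-coordinates [0, -2] give column 1.
Continuing for each basis vector yields [L]_W = [[0, -2], [-2, -2]].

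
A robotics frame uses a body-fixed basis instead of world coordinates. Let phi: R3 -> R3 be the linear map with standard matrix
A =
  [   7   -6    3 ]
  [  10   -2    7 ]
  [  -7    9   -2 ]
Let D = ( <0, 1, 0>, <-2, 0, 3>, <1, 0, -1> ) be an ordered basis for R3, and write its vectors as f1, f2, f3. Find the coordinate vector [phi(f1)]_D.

<-2, 3, 0>

Compute phi(f1) = A f1 = <-6, -2, 9> in standard coordinates.
Then write this in D-coordinates: solve for y in y_1 f1 + ... + y_3 f3 = <-6, -2, 9>.
This gives y = <-2, 3, 0>, which is column 1 of [phi]_D.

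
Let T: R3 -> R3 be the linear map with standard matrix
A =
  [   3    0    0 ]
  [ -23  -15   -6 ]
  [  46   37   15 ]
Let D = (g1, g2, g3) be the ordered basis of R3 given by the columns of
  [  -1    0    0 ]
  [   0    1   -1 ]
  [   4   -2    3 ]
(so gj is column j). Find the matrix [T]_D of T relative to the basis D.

[[3, 0, 0], [-1, -2, -1], [0, 1, 2]]

The j-th column of [T]_D is [T(gj)]_D.
T(g1) = A g1 = <-3, -1, 14> = 3g1 - g2 + 0·g3, so column 1 is <3, -1, 0>.
Repeating for g2, g3 and assembling the columns gives [[3, 0, 0], [-1, -2, -1], [0, 1, 2]].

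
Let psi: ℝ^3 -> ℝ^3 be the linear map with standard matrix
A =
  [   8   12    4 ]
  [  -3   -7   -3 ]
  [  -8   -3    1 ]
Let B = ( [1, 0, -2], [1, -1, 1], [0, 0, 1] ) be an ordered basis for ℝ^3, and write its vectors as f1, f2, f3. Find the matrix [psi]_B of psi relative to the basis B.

Let P have columns f1, ..., f3. Then [psi]_B = P^(-1) A P.
Here det P = -1, so P^(-1) is integer; computing A P first and then P^(-1)(A P) gives [[3, 1, 1], [-3, -1, 3], [-1, -1, 0]].

[[3, 1, 1], [-3, -1, 3], [-1, -1, 0]]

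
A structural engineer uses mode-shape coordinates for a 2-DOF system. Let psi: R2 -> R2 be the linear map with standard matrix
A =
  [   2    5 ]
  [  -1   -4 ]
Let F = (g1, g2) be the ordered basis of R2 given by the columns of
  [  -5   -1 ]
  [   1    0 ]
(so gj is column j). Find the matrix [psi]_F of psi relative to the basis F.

The j-th column of [psi]_F is [psi(gj)]_F.
psi(g1) = A g1 = (-5, 1) = g1 + 0·g2, so column 1 is (1, 0).
Repeating for g2 and assembling the columns gives [[1, 1], [0, -3]].

[[1, 1], [0, -3]]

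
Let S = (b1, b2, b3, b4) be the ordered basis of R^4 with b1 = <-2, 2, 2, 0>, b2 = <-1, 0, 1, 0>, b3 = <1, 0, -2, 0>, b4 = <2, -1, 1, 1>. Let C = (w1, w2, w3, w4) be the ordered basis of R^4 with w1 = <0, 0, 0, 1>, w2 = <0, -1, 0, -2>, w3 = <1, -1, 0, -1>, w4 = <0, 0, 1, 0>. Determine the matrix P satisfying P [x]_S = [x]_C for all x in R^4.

Take x = bj: its S-coordinates are the j-th standard unit vector, so P e_j — column j of P — equals [bj]_C.
b1 = -2w1 + 0·w2 - 2w3 + 2w4, giving column 1 = <-2, 0, -2, 2>; repeating for each j gives P = [[-2, 1, -1, 1], [0, 1, -1, -1], [-2, -1, 1, 2], [2, 1, -2, 1]].

[[-2, 1, -1, 1], [0, 1, -1, -1], [-2, -1, 1, 2], [2, 1, -2, 1]]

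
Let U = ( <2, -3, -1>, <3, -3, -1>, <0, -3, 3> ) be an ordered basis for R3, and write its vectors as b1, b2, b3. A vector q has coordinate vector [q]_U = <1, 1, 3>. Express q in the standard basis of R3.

The coordinates say q = b1 + b2 + 3b3; adding the scaled basis vectors gives <5, -15, 7>.

<5, -15, 7>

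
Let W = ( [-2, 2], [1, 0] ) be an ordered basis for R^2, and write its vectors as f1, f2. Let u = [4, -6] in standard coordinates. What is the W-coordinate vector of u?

[-3, -2]

Write u = c_1 f1 + c_2 f2 and solve for the c_i.
System: -2c_1 + c_2 = 4, 2c_1 + 0c_2 = -6; solving gives c_1 = -3, c_2 = -2.
Check: -3f1 - 2f2 = [4, -6].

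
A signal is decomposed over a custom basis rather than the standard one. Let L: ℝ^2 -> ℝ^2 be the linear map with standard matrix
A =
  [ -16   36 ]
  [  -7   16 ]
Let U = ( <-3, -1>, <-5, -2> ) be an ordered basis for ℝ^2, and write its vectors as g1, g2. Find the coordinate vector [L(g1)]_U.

Compute L(g1) = A g1 = <12, 5> in standard coordinates.
Then write this in U-coordinates: solve for y in y_1 g1 + y_2 g2 = <12, 5>.
This gives y = <1, -3>, which is column 1 of [L]_U.

<1, -3>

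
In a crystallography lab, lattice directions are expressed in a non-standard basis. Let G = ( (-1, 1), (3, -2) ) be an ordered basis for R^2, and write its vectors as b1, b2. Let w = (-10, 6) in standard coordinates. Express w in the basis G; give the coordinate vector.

We seek scalars with c_1 b1 + c_2 b2 = w; equivalently solve M c = w where the columns of M are b1, b2.
System: -c_1 + 3c_2 = -10, c_1 - 2c_2 = 6; solving gives c_1 = -2, c_2 = -4.
Check: -2b1 - 4b2 = (-10, 6).

(-2, -4)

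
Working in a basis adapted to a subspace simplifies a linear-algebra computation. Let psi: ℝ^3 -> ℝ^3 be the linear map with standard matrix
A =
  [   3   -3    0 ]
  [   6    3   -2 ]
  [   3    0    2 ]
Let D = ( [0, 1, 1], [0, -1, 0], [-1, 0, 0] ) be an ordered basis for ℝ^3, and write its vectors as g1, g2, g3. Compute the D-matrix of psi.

With P the matrix whose columns are g1, ..., g3, [psi]_D = P^(-1) A P.
Column by column: psi(g1) = A g1 = [-3, 1, 2]; its D-coordinates [2, 1, 3] give column 1.
Continuing for each basis vector yields [psi]_D = [[2, 0, -3], [1, 3, 3], [3, -3, 3]].

[[2, 0, -3], [1, 3, 3], [3, -3, 3]]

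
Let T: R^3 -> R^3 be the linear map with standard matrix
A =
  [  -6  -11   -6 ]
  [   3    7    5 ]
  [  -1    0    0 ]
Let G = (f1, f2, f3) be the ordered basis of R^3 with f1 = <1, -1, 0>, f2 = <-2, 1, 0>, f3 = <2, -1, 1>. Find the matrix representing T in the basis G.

[[3, -3, -1], [-2, 0, 1], [-1, 2, -2]]

With P the matrix whose columns are f1, ..., f3, [T]_G = P^(-1) A P.
Column by column: T(f1) = A f1 = <5, -4, -1>; its G-coordinates <3, -2, -1> give column 1.
Continuing for each basis vector yields [T]_G = [[3, -3, -1], [-2, 0, 1], [-1, 2, -2]].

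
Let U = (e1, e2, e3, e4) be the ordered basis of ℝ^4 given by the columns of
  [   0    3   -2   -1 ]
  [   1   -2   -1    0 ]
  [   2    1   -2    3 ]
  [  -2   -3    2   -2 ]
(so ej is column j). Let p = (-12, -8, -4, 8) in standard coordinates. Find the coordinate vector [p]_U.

(-4, 0, 4, 4)

[p]_U is the unique c with M c = p, where M has columns e1, ..., e4.
Solving this 4x4 system gives c = (-4, 0, 4, 4).
Check: -4e1 + 0·e2 + 4e3 + 4e4 = (-12, -8, -4, 8).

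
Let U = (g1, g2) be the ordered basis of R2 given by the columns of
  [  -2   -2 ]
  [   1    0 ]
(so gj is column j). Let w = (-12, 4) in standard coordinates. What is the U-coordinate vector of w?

We seek scalars with c_1 g1 + c_2 g2 = w; equivalently solve M c = w where the columns of M are g1, g2.
System: -2c_1 - 2c_2 = -12, c_1 + 0c_2 = 4; solving gives c_1 = 4, c_2 = 2.
Check: 4g1 + 2g2 = (-12, 4).

(4, 2)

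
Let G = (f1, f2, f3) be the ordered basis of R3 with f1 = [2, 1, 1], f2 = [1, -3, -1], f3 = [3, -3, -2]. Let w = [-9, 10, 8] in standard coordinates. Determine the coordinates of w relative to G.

[1, 1, -4]

Write w = c_1 f1 + ... + c_3 f3 and solve for the c_i.
Solving this 3x3 system gives c = (1, 1, -4).
Check: f1 + f2 - 4f3 = [-9, 10, 8].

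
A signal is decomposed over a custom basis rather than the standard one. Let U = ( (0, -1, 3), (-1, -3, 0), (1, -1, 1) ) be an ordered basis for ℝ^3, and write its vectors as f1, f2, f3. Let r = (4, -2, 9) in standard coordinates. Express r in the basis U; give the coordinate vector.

[r]_U is the unique c with M c = r, where M has columns f1, ..., f3.
Solving this 3x3 system gives c = (2, -1, 3).
Check: 2f1 - f2 + 3f3 = (4, -2, 9).

(2, -1, 3)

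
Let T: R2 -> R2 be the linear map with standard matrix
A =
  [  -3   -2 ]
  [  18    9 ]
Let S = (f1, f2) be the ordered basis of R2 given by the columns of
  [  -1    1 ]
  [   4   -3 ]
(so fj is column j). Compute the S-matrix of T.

With P the matrix whose columns are f1, f2, [T]_S = P^(-1) A P.
Column by column: T(f1) = A f1 = (-5, 18); its S-coordinates (3, -2) give column 1.
Continuing for each basis vector yields [T]_S = [[3, 0], [-2, 3]].

[[3, 0], [-2, 3]]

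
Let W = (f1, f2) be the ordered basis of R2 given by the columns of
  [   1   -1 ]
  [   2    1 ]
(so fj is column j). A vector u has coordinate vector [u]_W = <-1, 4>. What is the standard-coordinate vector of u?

<-5, 2>

By definition u = -f1 + 4f2.
Summing componentwise gives <-5, 2>.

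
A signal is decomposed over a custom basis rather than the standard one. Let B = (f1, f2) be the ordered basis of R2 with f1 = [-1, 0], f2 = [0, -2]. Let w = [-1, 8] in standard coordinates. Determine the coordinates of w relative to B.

[1, -4]

Write w = c_1 f1 + c_2 f2 and solve for the c_i.
System: -c_1 + 0c_2 = -1, 0c_1 - 2c_2 = 8; solving gives c_1 = 1, c_2 = -4.
Check: f1 - 4f2 = [-1, 8].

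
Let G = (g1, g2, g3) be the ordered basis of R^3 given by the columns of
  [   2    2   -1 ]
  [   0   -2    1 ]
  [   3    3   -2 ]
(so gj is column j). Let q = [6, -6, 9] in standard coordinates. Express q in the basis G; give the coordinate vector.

[0, 3, 0]

Write q = c_1 g1 + ... + c_3 g3 and solve for the c_i.
Gaussian elimination on [M | q] yields c = (0, 3, 0).
Check: 0·g1 + 3g2 + 0·g3 = [6, -6, 9].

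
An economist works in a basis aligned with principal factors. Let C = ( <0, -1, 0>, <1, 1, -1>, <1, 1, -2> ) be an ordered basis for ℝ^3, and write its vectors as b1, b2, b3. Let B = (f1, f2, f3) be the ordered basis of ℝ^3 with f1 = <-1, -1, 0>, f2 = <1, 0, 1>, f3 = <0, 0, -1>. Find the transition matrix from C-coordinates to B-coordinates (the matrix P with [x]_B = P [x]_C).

[[1, -1, -1], [1, 0, 0], [1, 1, 2]]

Column j of P is [bj]_B, since P maps C-coordinates to B-coordinates.
Expressing b1 in B: b1 = f1 + f2 + f3, so column 1 of P is <1, 1, 1>.
Doing the same for each bj gives P = [[1, -1, -1], [1, 0, 0], [1, 1, 2]].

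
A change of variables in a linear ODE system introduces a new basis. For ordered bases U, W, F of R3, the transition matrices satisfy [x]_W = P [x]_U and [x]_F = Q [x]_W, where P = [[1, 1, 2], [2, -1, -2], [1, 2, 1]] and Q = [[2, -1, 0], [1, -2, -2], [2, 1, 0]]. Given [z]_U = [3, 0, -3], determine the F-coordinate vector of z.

[-18, -27, 6]

Composing the changes, [z]_F = Q P [z]_U.
Q P = [[0, 3, 6], [-5, -1, 4], [4, 1, 2]]; applying this to [3, 0, -3] gives [-18, -27, 6].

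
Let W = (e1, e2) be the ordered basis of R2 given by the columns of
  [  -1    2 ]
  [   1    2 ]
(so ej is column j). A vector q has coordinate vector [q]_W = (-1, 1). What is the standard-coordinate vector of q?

(3, 1)

By definition q = -e1 + e2.
Summing componentwise gives (3, 1).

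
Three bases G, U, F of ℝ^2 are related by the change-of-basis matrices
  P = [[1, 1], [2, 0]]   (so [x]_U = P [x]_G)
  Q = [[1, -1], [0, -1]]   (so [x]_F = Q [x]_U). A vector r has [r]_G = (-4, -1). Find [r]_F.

First [r]_U = P [r]_G = (-5, -8).
Then [r]_F = Q [r]_U = (3, 8).

(3, 8)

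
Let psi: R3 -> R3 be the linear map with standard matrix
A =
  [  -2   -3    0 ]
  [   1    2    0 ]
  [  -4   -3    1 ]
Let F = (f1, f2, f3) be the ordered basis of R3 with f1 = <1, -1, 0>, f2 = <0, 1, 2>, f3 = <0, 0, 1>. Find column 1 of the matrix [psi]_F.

<1, 0, -1>

Compute psi(f1) = A f1 = <1, -1, -1> in standard coordinates.
Then write this in F-coordinates: solve for y in y_1 f1 + ... + y_3 f3 = <1, -1, -1>.
This gives y = <1, 0, -1>, which is column 1 of [psi]_F.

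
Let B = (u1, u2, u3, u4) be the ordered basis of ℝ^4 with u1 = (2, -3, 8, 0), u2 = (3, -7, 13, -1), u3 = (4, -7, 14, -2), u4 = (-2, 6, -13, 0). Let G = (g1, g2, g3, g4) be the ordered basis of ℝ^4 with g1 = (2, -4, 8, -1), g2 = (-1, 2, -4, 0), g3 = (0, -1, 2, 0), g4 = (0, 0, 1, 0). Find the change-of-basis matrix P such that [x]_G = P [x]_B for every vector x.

[[0, 1, 2, 0], [-2, -1, 0, 2], [-1, 1, -1, -2], [2, -1, 0, -1]]

Take x = uj: its B-coordinates are the j-th standard unit vector, so P e_j — column j of P — equals [uj]_G.
u1 = 0·g1 - 2g2 - g3 + 2g4, giving column 1 = (0, -2, -1, 2); repeating for each j gives P = [[0, 1, 2, 0], [-2, -1, 0, 2], [-1, 1, -1, -2], [2, -1, 0, -1]].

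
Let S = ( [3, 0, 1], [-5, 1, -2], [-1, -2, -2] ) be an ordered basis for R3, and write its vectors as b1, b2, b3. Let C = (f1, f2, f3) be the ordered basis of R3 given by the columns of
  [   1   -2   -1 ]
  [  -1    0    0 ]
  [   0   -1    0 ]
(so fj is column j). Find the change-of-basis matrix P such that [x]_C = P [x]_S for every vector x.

Let M have columns bj and N have columns fj. Then for every x, N [x]_C = x = M [x]_S, so P = N^(-1) M.
Since det N = -1, N^(-1) has integer entries; multiplying gives P = [[0, -1, 2], [-1, 2, 2], [-1, 0, -1]].

[[0, -1, 2], [-1, 2, 2], [-1, 0, -1]]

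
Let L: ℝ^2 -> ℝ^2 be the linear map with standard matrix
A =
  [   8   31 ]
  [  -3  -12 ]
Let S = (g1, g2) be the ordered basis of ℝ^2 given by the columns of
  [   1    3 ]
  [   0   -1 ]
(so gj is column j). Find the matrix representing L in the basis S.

[[-1, 2], [3, -3]]

The j-th column of [L]_S is [L(gj)]_S.
L(g1) = A g1 = (8, -3) = -g1 + 3g2, so column 1 is (-1, 3).
Repeating for g2 and assembling the columns gives [[-1, 2], [3, -3]].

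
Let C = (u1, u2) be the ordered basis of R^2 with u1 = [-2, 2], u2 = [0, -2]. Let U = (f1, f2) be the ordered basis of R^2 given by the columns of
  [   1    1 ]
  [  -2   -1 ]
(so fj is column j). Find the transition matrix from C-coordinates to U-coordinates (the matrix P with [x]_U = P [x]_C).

Column j of P is [uj]_U, since P maps C-coordinates to U-coordinates.
Expressing u1 in U: u1 = 0·f1 - 2f2, so column 1 of P is [0, -2].
Doing the same for each uj gives P = [[0, 2], [-2, -2]].

[[0, 2], [-2, -2]]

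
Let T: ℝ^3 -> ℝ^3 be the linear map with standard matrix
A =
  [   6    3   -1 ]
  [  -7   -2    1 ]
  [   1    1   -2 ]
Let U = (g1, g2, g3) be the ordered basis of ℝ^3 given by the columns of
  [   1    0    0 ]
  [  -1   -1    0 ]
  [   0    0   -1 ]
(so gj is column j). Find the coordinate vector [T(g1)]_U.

Compute T(g1) = A g1 = [3, -5, 0] in standard coordinates.
Then write this in U-coordinates: solve for y in y_1 g1 + ... + y_3 g3 = [3, -5, 0].
This gives y = [3, 2, 0], which is column 1 of [T]_U.

[3, 2, 0]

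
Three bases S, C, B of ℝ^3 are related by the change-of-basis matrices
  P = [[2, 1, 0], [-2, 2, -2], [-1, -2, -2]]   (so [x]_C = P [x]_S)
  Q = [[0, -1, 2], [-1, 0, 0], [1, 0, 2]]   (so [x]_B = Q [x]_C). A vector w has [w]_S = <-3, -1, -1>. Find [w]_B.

First [w]_C = P [w]_S = <-7, 6, 7>.
Then [w]_B = Q [w]_C = <8, 7, 7>.

<8, 7, 7>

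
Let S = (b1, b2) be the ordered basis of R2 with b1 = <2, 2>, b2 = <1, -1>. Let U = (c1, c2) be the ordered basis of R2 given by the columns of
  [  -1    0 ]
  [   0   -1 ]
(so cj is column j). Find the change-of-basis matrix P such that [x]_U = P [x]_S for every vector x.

Take x = bj: its S-coordinates are the j-th standard unit vector, so P e_j — column j of P — equals [bj]_U.
b1 = -2c1 - 2c2, giving column 1 = <-2, -2>; repeating for each j gives P = [[-2, -1], [-2, 1]].

[[-2, -1], [-2, 1]]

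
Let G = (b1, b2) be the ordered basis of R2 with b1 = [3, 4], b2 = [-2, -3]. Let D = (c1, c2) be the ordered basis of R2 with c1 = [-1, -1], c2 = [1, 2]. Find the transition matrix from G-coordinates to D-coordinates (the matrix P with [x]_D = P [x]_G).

Take x = bj: its G-coordinates are the j-th standard unit vector, so P e_j — column j of P — equals [bj]_D.
b1 = -2c1 + c2, giving column 1 = [-2, 1]; repeating for each j gives P = [[-2, 1], [1, -1]].

[[-2, 1], [1, -1]]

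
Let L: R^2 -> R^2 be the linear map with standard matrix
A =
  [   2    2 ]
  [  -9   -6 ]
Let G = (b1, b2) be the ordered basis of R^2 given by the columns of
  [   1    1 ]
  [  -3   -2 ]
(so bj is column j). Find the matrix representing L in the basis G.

[[-1, 1], [-3, -3]]

With P the matrix whose columns are b1, b2, [L]_G = P^(-1) A P.
Column by column: L(b1) = A b1 = (-4, 9); its G-coordinates (-1, -3) give column 1.
Continuing for each basis vector yields [L]_G = [[-1, 1], [-3, -3]].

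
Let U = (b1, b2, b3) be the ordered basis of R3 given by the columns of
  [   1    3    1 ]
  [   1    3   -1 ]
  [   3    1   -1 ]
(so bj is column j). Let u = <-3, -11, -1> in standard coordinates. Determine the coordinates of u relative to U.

Write u = c_1 b1 + ... + c_3 b3 and solve for the c_i.
Gaussian elimination on [M | u] yields c = (2, -3, 4).
Check: 2b1 - 3b2 + 4b3 = <-3, -11, -1>.

<2, -3, 4>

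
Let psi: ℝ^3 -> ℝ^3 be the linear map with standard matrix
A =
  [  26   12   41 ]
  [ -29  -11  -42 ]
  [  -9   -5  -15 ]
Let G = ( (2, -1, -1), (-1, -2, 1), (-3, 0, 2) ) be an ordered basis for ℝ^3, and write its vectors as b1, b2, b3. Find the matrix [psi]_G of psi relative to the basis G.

The j-th column of [psi]_G is [psi(bj)]_G.
psi(b1) = A b1 = (-1, -5, 2) = 3b1 + b2 + 2b3, so column 1 is (3, 1, 2).
Repeating for b2, b3 and assembling the columns gives [[3, -3, 1], [1, -3, -2], [2, 2, 0]].

[[3, -3, 1], [1, -3, -2], [2, 2, 0]]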